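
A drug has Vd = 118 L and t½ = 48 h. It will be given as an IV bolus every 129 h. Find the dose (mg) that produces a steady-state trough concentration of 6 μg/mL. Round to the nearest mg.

3853 mg

τ/t½ = 129/48 ≈ 2.6875, so f = (1/2)^(129/48) ≈ 0.155232.
Cmin,ss = (D/Vd)·f/(1−f), so D = Cmin,ss·Vd·(1−f)/f.
D = 6 × 118 × (1−f)/f ≈ 6 × 118 × 5.44197 ≈ 3852.91 mg.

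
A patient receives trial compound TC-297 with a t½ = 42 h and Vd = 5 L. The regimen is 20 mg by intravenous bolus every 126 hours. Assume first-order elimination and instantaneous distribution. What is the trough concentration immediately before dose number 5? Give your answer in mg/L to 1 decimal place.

0.6 mg/L

f = (1/2)^(τ/t½) = (1/2)^(126/42) ≈ 0.1250.
C₀ = D/Vd = 20/5 ≈ 4.000 mg/L.
Before the 5th dose, 4 doses have been given. Superposition: Cmin = C₀·(f + f² + … + f^4).
≈ 4.000 × (0.1250 + 0.0156 + 0.0020 + 0.0002) ≈ 4.000 × 0.1428 ≈ 0.571 mg/L.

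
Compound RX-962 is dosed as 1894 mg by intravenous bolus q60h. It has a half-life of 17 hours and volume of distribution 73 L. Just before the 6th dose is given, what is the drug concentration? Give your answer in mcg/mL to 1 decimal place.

2.5 mcg/mL

f = (1/2)^(τ/t½) = (1/2)^(60/17) ≈ 0.0866.
C₀ = D/Vd = 1894/73 ≈ 25.945 mcg/mL.
Before the 6th dose, 5 doses have been given. Superposition: Cmin = C₀·(f + f² + … + f^5).
≈ 25.945 × (0.0866 + 0.0075 + 0.0006 + 0.0001 + 0.0000) ≈ 25.945 × 0.0948 ≈ 2.460 mcg/mL.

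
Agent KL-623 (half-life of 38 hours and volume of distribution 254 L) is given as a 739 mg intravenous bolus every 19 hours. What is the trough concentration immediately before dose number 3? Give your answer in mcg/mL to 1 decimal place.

f = (1/2)^(τ/t½) = (1/2)^(19/38) ≈ 0.7071.
C₀ = D/Vd = 739/254 ≈ 2.909 mcg/mL.
Before the 3rd dose, 2 doses have been given. Superposition: Cmin = C₀·(f + f²).
≈ 2.909 × (0.7071 + 0.5000) ≈ 2.909 × 1.2071 ≈ 3.511 mcg/mL.

3.5 mcg/mL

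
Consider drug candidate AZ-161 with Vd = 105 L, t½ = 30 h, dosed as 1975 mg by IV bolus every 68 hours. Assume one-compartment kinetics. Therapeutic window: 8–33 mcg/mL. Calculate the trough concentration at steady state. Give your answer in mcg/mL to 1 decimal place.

k = ln2/t½ = ln2/30 ≈ 0.023105 h⁻¹; fraction remaining f = e^(−kτ) = e^(−0.023105×68) ≈ 0.2078.
Accumulation ratio R = 1/(1 − f) ≈ 1/0.7922 ≈ 1.2623.
Each bolus raises the concentration by D/Vd = 1975/105 ≈ 18.810 mcg/mL.
Cmax,ss = C₀/(1 − f) ≈ 18.810/0.7922 ≈ 23.744 mcg/mL.
Steady-state trough Cmin,ss = Cmax,ss·f ≈ 23.744 × 0.2078 ≈ 4.934 mcg/mL.
Trough 4.9 mcg/mL vs MEC 8 mcg/mL: subtherapeutic.

4.9 mcg/mL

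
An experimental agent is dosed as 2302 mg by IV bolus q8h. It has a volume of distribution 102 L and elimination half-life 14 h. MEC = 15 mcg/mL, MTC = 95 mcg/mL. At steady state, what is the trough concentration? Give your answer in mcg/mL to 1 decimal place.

46.4 mcg/mL

Over one 8-h interval, 8/14 ≈ 0.57143 half-lives elapse, leaving f ≈ 0.6730 of each dose.
Accumulation ratio R = 1/(1 − f) ≈ 1/0.3270 ≈ 3.0581.
Each bolus raises the concentration by D/Vd = 2302/102 ≈ 22.569 mcg/mL.
Steady-state peak Cmax,ss = C₀·R ≈ 22.569 × 3.0581 ≈ 69.018 mcg/mL.
One interval later, Cmin,ss = Cmax,ss·e^(−kτ) ≈ 69.018 × 0.6730 ≈ 46.449 mcg/mL.
Trough 46.4 mcg/mL vs MEC 15 mcg/mL: adequate.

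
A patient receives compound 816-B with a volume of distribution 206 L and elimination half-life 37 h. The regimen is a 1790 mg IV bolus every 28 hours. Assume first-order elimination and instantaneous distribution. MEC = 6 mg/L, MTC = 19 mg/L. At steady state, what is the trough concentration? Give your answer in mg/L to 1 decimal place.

τ/t½ = 28/37 ≈ 0.75676, so fraction remaining f = (1/2)^(28/37) ≈ 0.5918.
Single-dose peak C₀ = D/Vd = 1790/206 ≈ 8.689 mg/L.
Steady-state trough Cmin,ss = C₀·f/(1−f) ≈ 8.689 × 0.5918/0.4082 ≈ 12.597 mg/L.
Trough 12.6 mg/L vs MEC 6 mg/L: adequate.

12.6 mg/L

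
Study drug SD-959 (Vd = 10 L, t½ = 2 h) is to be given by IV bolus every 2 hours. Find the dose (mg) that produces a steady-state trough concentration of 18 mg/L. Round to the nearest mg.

τ/t½ = 2/2 ≈ 1, so f = (1/2)^(2/2) ≈ 0.500000.
Cmin,ss = (D/Vd)·f/(1−f), so D = Cmin,ss·Vd·(1−f)/f.
D = 18 × 10 × (1−f)/f ≈ 18 × 10 × 1.00000 ≈ 180.00 mg.

180 mg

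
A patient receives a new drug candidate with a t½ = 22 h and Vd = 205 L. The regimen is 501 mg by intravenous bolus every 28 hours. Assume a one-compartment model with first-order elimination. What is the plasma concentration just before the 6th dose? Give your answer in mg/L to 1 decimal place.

1.7 mg/L

f = (1/2)^(τ/t½) = (1/2)^(28/22) ≈ 0.4139.
C₀ = D/Vd = 501/205 ≈ 2.444 mg/L.
Before the 6th dose, 5 doses have been given. Superposition: Cmin = C₀·(f + f² + … + f^5).
≈ 2.444 × (0.4139 + 0.1713 + 0.0709 + 0.0293 + 0.0121) ≈ 2.444 × 0.6975 ≈ 1.705 mg/L.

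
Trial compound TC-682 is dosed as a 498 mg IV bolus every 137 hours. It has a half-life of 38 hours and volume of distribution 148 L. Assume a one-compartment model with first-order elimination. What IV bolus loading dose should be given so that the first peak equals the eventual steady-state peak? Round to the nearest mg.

f = (1/2)^(137/38) ≈ 0.082169; accumulation ratio R = 1/(1−f) ≈ 1.08953.
Loading dose to hit Cmax,ss on first dose: D_load = D_maint·R ≈ 498 × 1.08953 ≈ 542.59 mg.

543 mg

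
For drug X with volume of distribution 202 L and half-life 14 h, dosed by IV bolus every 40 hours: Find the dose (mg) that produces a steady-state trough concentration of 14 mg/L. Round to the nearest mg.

τ/t½ = 40/14 ≈ 2.8571, so f = (1/2)^(40/14) ≈ 0.138011.
Cmin,ss = (D/Vd)·f/(1−f), so D = Cmin,ss·Vd·(1−f)/f.
D = 14 × 202 × (1−f)/f ≈ 14 × 202 × 6.24580 ≈ 17663.12 mg.

17663 mg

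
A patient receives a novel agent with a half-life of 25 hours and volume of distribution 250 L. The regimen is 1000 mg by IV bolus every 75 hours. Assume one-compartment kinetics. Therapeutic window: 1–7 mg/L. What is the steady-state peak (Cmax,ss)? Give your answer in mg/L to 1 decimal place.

4.6 mg/L

τ = 75 h = 3 half-lives, so f = (1/2)^3 = 0.125.
At steady state, R = 1/(1 − 0.125) = 8/7.
Single-dose peak C₀ = D/Vd = 1000/250 = 4 mg/L.
Steady-state peak Cmax,ss = C₀·R = 4 × 8/7 ≈ 4.571 mg/L.
Peak 4.6 mg/L vs MTC 7 mg/L: below toxic threshold.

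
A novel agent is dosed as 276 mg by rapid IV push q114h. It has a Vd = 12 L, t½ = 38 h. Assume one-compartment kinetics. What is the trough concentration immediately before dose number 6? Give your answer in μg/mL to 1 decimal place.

f = (1/2)^(τ/t½) = (1/2)^(114/38) ≈ 0.1250.
C₀ = D/Vd = 276/12 ≈ 23.000 μg/mL.
Before the 6th dose, 5 doses have been given. Superposition: Cmin = C₀·(f + f² + … + f^5).
≈ 23.000 × (0.1250 + 0.0156 + 0.0020 + 0.0002 + 0.0000) ≈ 23.000 × 0.1428 ≈ 3.284 μg/mL.

3.3 μg/mL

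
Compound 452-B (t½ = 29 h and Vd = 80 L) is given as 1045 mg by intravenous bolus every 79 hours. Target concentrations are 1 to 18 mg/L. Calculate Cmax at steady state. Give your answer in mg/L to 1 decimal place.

15.4 mg/L

k = ln2/t½ = ln2/29 ≈ 0.023902 h⁻¹; fraction remaining f = e^(−kτ) = e^(−0.023902×79) ≈ 0.1513.
At steady state, accumulation factor R = 1/(1 − e^(−kτ)) ≈ 1.1783.
Single-dose peak C₀ = D/Vd = 1045/80 ≈ 13.062 mg/L.
Steady-state peak Cmax,ss = C₀·R ≈ 13.062 × 1.1783 ≈ 15.391 mg/L.
Peak 15.4 mg/L vs MTC 18 mg/L: below toxic threshold.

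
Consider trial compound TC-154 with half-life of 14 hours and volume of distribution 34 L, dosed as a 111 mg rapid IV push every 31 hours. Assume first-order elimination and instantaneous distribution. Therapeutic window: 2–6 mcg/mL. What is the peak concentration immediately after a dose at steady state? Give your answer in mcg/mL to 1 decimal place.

k = ln2/t½ = ln2/14 ≈ 0.049511 h⁻¹; fraction remaining f = e^(−kτ) = e^(−0.049511×31) ≈ 0.2155.
At steady state, accumulation factor R = 1/(1 − e^(−kτ)) ≈ 1.2747.
Each bolus raises the concentration by D/Vd = 111/34 ≈ 3.265 mcg/mL.
Steady-state peak Cmax,ss = C₀·R ≈ 3.265 × 1.2747 ≈ 4.162 mcg/mL.
Peak 4.2 mcg/mL vs MTC 6 mcg/mL: below toxic threshold.

4.2 mcg/mL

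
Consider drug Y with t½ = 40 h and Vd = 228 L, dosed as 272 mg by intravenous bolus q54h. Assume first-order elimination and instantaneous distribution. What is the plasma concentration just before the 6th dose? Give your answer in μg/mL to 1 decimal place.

f = (1/2)^(τ/t½) = (1/2)^(54/40) ≈ 0.3923.
C₀ = D/Vd = 272/228 ≈ 1.193 μg/mL.
Before the 6th dose, 5 doses have been given. Superposition: Cmin = C₀·(f + f² + … + f^5).
≈ 1.193 × (0.3923 + 0.1539 + 0.0604 + 0.0237 + 0.0093) ≈ 1.193 × 0.6396 ≈ 0.763 μg/mL.

0.8 μg/mL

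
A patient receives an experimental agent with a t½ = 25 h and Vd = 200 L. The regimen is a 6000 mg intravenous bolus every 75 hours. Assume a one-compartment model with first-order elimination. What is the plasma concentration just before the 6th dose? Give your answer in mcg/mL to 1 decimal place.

f = (1/2)^(τ/t½) = (1/2)^(75/25) ≈ 0.1250.
C₀ = D/Vd = 6000/200 ≈ 30.000 mcg/mL.
Before the 6th dose, 5 doses have been given. Superposition: Cmin = C₀·(f + f² + … + f^5).
≈ 30.000 × (0.1250 + 0.0156 + 0.0020 + 0.0002 + 0.0000) ≈ 30.000 × 0.1428 ≈ 4.284 mcg/mL.

4.3 mcg/mL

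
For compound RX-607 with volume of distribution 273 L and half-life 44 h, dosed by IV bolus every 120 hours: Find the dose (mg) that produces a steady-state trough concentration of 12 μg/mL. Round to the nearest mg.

18418 mg

τ/t½ = 120/44 ≈ 2.7273, so f = (1/2)^(120/44) ≈ 0.151011.
Cmin,ss = (D/Vd)·f/(1−f), so D = Cmin,ss·Vd·(1−f)/f.
D = 12 × 273 × (1−f)/f ≈ 12 × 273 × 5.62203 ≈ 18417.77 mg.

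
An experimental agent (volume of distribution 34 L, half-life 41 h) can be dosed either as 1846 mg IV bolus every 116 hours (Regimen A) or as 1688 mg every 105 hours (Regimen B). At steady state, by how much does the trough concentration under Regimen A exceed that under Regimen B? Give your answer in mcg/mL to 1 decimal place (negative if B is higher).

Regimen A: f = (1/2)^(116/41) ≈ 0.1407; Cmin,ss = (1846/34)·f/(1−f) ≈ 8.890 mcg/mL.
Regimen B: f = (1/2)^(105/41) ≈ 0.1695; Cmin,ss = (1688/34)·f/(1−f) ≈ 10.133 mcg/mL.
Difference ≈ 8.890 − 10.133 ≈ -1.243 mcg/mL.

-1.2 mcg/mL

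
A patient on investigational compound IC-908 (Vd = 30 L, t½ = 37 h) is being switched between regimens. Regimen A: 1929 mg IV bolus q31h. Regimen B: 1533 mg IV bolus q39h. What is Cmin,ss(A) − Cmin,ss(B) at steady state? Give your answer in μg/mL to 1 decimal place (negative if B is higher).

34.2 μg/mL

Regimen A: f = (1/2)^(31/37) ≈ 0.5595; Cmin,ss = (1929/30)·f/(1−f) ≈ 81.670 μg/mL.
Regimen B: f = (1/2)^(39/37) ≈ 0.4816; Cmin,ss = (1533/30)·f/(1−f) ≈ 47.473 μg/mL.
Difference ≈ 81.670 − 47.473 ≈ 34.197 μg/mL.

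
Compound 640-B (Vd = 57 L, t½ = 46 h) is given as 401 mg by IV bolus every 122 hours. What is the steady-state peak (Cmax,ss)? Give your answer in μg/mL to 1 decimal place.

8.4 μg/mL

τ/t½ = 122/46 ≈ 2.6522, so fraction remaining f = (1/2)^(122/46) ≈ 0.1591.
Accumulation ratio R = 1/(1 − f) ≈ 1/0.8409 ≈ 1.1892.
Single-dose peak C₀ = D/Vd = 401/57 ≈ 7.035 μg/mL.
Steady-state peak Cmax,ss = C₀·R ≈ 7.035 × 1.1892 ≈ 8.366 μg/mL.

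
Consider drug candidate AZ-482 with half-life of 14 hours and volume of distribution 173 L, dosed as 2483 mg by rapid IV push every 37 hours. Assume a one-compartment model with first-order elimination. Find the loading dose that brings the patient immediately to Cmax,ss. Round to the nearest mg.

2956 mg

f = (1/2)^(37/14) ≈ 0.160111; accumulation ratio R = 1/(1−f) ≈ 1.19063.
Loading dose to hit Cmax,ss on first dose: D_load = D_maint·R ≈ 2483 × 1.19063 ≈ 2956.33 mg.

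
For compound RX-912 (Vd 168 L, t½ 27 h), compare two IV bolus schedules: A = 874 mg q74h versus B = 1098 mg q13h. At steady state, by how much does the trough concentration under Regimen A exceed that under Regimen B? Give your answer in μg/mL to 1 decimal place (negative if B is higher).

-15.6 μg/mL

Regimen A: f = (1/2)^(74/27) ≈ 0.1496; Cmin,ss = (874/168)·f/(1−f) ≈ 0.915 μg/mL.
Regimen B: f = (1/2)^(13/27) ≈ 0.7162; Cmin,ss = (1098/168)·f/(1−f) ≈ 16.494 μg/mL.
Difference ≈ 0.915 − 16.494 ≈ -15.579 μg/mL.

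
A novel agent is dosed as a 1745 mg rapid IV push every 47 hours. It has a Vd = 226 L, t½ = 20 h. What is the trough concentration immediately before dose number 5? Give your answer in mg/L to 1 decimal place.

f = (1/2)^(τ/t½) = (1/2)^(47/20) ≈ 0.1961.
C₀ = D/Vd = 1745/226 ≈ 7.721 mg/L.
Before the 5th dose, 4 doses have been given. Superposition: Cmin = C₀·(f + f² + … + f^4).
≈ 7.721 × (0.1961 + 0.0385 + 0.0075 + 0.0015) ≈ 7.721 × 0.2436 ≈ 1.881 mg/L.

1.9 mg/L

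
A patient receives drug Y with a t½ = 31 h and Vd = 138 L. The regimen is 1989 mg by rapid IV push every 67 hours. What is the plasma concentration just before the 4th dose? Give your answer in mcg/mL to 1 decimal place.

4.1 mcg/mL

f = (1/2)^(τ/t½) = (1/2)^(67/31) ≈ 0.2236.
C₀ = D/Vd = 1989/138 ≈ 14.413 mcg/mL.
Before the 4th dose, 3 doses have been given. Superposition: Cmin = C₀·(f + f² + … + f^3).
≈ 14.413 × (0.2236 + 0.0500 + 0.0112) ≈ 14.413 × 0.2848 ≈ 4.105 mcg/mL.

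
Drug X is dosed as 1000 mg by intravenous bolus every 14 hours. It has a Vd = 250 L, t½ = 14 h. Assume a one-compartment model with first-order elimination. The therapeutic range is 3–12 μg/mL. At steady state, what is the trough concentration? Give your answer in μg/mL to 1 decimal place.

The dosing interval is 1 half-life, so f = 2^(−1) = 0.5.
At steady state, R = 1/(1 − 0.5) = 2/1.
Single-dose peak C₀ = D/Vd = 1000/250 = 4 μg/mL.
Steady-state peak Cmax,ss = C₀·R = 4 × 2/1 ≈ 8.000 μg/mL.
Steady-state trough Cmin,ss = Cmax,ss·f ≈ 8.000 × 0.5 ≈ 4.000 μg/mL.
Trough 4.0 μg/mL vs MEC 3 μg/mL: adequate.

4.0 μg/mL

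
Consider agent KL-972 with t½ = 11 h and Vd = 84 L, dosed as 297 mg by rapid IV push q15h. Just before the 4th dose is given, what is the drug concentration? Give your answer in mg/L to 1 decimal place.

2.1 mg/L

f = (1/2)^(τ/t½) = (1/2)^(15/11) ≈ 0.3886.
C₀ = D/Vd = 297/84 ≈ 3.536 mg/L.
Before the 4th dose, 3 doses have been given. Superposition: Cmin = C₀·(f + f² + … + f^3).
≈ 3.536 × (0.3886 + 0.1510 + 0.0587) ≈ 3.536 × 0.5983 ≈ 2.116 mg/L.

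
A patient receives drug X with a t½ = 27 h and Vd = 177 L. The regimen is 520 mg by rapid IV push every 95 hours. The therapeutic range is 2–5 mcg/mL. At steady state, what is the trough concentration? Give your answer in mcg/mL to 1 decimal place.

τ/t½ = 95/27 ≈ 3.5185, so fraction remaining f = (1/2)^(95/27) ≈ 0.0873.
At steady state, accumulation factor R = 1/(1 − e^(−kτ)) ≈ 1.0957.
Single-dose peak C₀ = D/Vd = 520/177 ≈ 2.938 mcg/mL.
Cmax,ss = C₀/(1 − f) ≈ 2.938/0.9127 ≈ 3.219 mcg/mL.
One interval later, Cmin,ss = Cmax,ss·e^(−kτ) ≈ 3.219 × 0.0873 ≈ 0.281 mcg/mL.
Trough 0.3 mcg/mL vs MEC 2 mcg/mL: subtherapeutic.

0.3 mcg/mL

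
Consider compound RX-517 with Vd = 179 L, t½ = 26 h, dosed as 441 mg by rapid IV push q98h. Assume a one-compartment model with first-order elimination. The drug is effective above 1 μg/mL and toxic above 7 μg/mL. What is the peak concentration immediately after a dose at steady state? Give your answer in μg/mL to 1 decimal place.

2.7 μg/mL

Over one 98-h interval, 98/26 ≈ 3.7692 half-lives elapse, leaving f ≈ 0.0733 of each dose.
Accumulation ratio R = 1/(1 − f) ≈ 1/0.9267 ≈ 1.0791.
Single-dose peak C₀ = D/Vd = 441/179 ≈ 2.464 μg/mL.
Cmax,ss = C₀/(1 − f) ≈ 2.464/0.9267 ≈ 2.659 μg/mL.
Peak 2.7 μg/mL vs MTC 7 μg/mL: below toxic threshold.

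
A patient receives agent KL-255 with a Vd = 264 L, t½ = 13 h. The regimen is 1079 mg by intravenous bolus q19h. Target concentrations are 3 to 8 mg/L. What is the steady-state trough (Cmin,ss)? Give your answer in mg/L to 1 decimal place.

Over one 19-h interval, 19/13 ≈ 1.4615 half-lives elapse, leaving f ≈ 0.3631 of each dose.
Accumulation ratio R = 1/(1 − f) ≈ 1/0.6369 ≈ 1.5701.
Each bolus raises the concentration by D/Vd = 1079/264 ≈ 4.087 mg/L.
Steady-state peak Cmax,ss = C₀·R ≈ 4.087 × 1.5701 ≈ 6.417 mg/L.
Steady-state trough Cmin,ss = Cmax,ss·f ≈ 6.417 × 0.3631 ≈ 2.330 mg/L.
Trough 2.3 mg/L vs MEC 3 mg/L: subtherapeutic.

2.3 mg/L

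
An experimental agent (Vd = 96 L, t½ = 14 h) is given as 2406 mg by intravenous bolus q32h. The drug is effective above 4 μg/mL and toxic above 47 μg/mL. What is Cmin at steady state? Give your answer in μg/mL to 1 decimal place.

Over one 32-h interval, 32/14 ≈ 2.2857 half-lives elapse, leaving f ≈ 0.2051 of each dose.
At steady state, accumulation factor R = 1/(1 − e^(−kτ)) ≈ 1.2580.
Single-dose peak C₀ = D/Vd = 2406/96 ≈ 25.062 μg/mL.
Cmax,ss = C₀/(1 − f) ≈ 25.062/0.7949 ≈ 31.528 μg/mL.
One interval later, Cmin,ss = Cmax,ss·e^(−kτ) ≈ 31.528 × 0.2051 ≈ 6.466 μg/mL.
Trough 6.5 μg/mL vs MEC 4 μg/mL: adequate.

6.5 μg/mL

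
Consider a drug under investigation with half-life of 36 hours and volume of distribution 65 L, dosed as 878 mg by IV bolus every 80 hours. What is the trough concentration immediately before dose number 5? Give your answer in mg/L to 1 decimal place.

f = (1/2)^(τ/t½) = (1/2)^(80/36) ≈ 0.2143.
C₀ = D/Vd = 878/65 ≈ 13.508 mg/L.
Before the 5th dose, 4 doses have been given. Superposition: Cmin = C₀·(f + f² + … + f^4).
≈ 13.508 × (0.2143 + 0.0459 + 0.0098 + 0.0021) ≈ 13.508 × 0.2721 ≈ 3.676 mg/L.

3.7 mg/L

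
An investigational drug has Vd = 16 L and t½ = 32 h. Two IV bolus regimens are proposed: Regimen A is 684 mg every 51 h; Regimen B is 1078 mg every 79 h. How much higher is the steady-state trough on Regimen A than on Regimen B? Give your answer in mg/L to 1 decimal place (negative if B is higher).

Regimen A: f = (1/2)^(51/32) ≈ 0.3313; Cmin,ss = (684/16)·f/(1−f) ≈ 21.180 mg/L.
Regimen B: f = (1/2)^(79/32) ≈ 0.1806; Cmin,ss = (1078/16)·f/(1−f) ≈ 14.850 mg/L.
Difference ≈ 21.180 − 14.850 ≈ 6.330 mg/L.

6.3 mg/L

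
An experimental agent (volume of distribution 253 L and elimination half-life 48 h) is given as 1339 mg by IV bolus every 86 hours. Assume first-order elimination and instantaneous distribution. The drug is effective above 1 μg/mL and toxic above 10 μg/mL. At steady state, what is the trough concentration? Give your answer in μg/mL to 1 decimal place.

τ/t½ = 86/48 ≈ 1.7917, so fraction remaining f = (1/2)^(86/48) ≈ 0.2888.
Single-dose peak C₀ = D/Vd = 1339/253 ≈ 5.292 μg/mL.
Steady-state trough Cmin,ss = C₀·f/(1−f) ≈ 5.292 × 0.2888/0.7112 ≈ 2.149 μg/mL.
Trough 2.1 μg/mL vs MEC 1 μg/mL: adequate.

2.1 μg/mL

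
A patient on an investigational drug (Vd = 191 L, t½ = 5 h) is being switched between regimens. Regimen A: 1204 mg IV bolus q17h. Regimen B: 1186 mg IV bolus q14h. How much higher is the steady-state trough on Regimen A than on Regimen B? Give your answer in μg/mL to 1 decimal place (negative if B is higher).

-0.4 μg/mL

Regimen A: f = (1/2)^(17/5) ≈ 0.0947; Cmin,ss = (1204/191)·f/(1−f) ≈ 0.659 μg/mL.
Regimen B: f = (1/2)^(14/5) ≈ 0.1436; Cmin,ss = (1186/191)·f/(1−f) ≈ 1.041 μg/mL.
Difference ≈ 0.659 − 1.041 ≈ -0.382 μg/mL.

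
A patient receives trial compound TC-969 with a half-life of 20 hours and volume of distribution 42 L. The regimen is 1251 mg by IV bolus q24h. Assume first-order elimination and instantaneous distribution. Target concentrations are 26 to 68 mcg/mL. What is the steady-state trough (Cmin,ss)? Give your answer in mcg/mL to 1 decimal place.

Over one 24-h interval, 24/20 ≈ 1.2 half-lives elapse, leaving f ≈ 0.4353 of each dose.
Accumulation ratio R = 1/(1 − f) ≈ 1/0.5647 ≈ 1.7709.
Single-dose peak C₀ = D/Vd = 1251/42 ≈ 29.786 mcg/mL.
Steady-state peak Cmax,ss = C₀·R ≈ 29.786 × 1.7709 ≈ 52.748 mcg/mL.
Steady-state trough Cmin,ss = Cmax,ss·f ≈ 52.748 × 0.4353 ≈ 22.961 mcg/mL.
Trough 23.0 mcg/mL vs MEC 26 mcg/mL: subtherapeutic.

23.0 mcg/mL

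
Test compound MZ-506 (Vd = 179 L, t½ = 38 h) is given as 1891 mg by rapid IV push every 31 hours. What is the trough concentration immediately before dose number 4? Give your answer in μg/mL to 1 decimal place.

f = (1/2)^(τ/t½) = (1/2)^(31/38) ≈ 0.5681.
C₀ = D/Vd = 1891/179 ≈ 10.564 μg/mL.
Before the 4th dose, 3 doses have been given. Superposition: Cmin = C₀·(f + f² + … + f^3).
≈ 10.564 × (0.5681 + 0.3227 + 0.1833) ≈ 10.564 × 1.0741 ≈ 11.347 μg/mL.

11.3 μg/mL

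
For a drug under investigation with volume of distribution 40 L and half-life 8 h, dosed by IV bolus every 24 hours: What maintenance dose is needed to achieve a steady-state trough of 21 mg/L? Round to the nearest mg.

5880 mg

τ/t½ = 24/8 ≈ 3, so f = (1/2)^(24/8) ≈ 0.125000.
Cmin,ss = (D/Vd)·f/(1−f), so D = Cmin,ss·Vd·(1−f)/f.
D = 21 × 40 × (1−f)/f ≈ 21 × 40 × 7.00000 ≈ 5880.00 mg.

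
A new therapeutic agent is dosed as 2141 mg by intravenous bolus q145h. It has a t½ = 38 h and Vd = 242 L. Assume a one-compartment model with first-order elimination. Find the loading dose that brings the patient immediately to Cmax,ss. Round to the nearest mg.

2305 mg

f = (1/2)^(145/38) ≈ 0.071012; accumulation ratio R = 1/(1−f) ≈ 1.07644.
Loading dose to hit Cmax,ss on first dose: D_load = D_maint·R ≈ 2141 × 1.07644 ≈ 2304.66 mg.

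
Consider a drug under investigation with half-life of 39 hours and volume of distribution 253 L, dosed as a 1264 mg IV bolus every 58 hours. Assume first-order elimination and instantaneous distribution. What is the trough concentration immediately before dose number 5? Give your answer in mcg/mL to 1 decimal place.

f = (1/2)^(τ/t½) = (1/2)^(58/39) ≈ 0.3567.
C₀ = D/Vd = 1264/253 ≈ 4.996 mcg/mL.
Before the 5th dose, 4 doses have been given. Superposition: Cmin = C₀·(f + f² + … + f^4).
≈ 4.996 × (0.3567 + 0.1272 + 0.0454 + 0.0162) ≈ 4.996 × 0.5455 ≈ 2.725 mcg/mL.

2.7 mcg/mL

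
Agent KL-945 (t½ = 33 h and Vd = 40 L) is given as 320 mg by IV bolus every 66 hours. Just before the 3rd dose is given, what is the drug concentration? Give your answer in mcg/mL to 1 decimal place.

2.5 mcg/mL

f = (1/2)^(τ/t½) = (1/2)^(66/33) ≈ 0.2500.
C₀ = D/Vd = 320/40 ≈ 8.000 mcg/mL.
Before the 3rd dose, 2 doses have been given. Superposition: Cmin = C₀·(f + f²).
≈ 8.000 × (0.2500 + 0.0625) ≈ 8.000 × 0.3125 ≈ 2.500 mcg/mL.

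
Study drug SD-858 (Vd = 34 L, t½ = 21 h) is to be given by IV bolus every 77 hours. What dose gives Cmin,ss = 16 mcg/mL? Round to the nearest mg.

6364 mg

τ/t½ = 77/21 ≈ 3.6667, so f = (1/2)^(77/21) ≈ 0.078745.
Cmin,ss = (D/Vd)·f/(1−f), so D = Cmin,ss·Vd·(1−f)/f.
D = 16 × 34 × (1−f)/f ≈ 16 × 34 × 11.69922 ≈ 6364.38 mg.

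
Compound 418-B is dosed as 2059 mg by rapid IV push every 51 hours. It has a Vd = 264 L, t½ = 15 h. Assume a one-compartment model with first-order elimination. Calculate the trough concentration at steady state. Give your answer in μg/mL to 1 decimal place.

0.8 μg/mL

k = ln2/t½ = ln2/15 ≈ 0.046210 h⁻¹; fraction remaining f = e^(−kτ) = e^(−0.046210×51) ≈ 0.0947.
Each bolus raises the concentration by D/Vd = 2059/264 ≈ 7.799 μg/mL.
Steady-state trough Cmin,ss = C₀·f/(1−f) ≈ 7.799 × 0.0947/0.9053 ≈ 0.816 μg/mL.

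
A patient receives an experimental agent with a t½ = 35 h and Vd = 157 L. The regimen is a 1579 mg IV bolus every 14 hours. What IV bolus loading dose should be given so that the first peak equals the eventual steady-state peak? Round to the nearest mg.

f = (1/2)^(14/35) ≈ 0.757858; accumulation ratio R = 1/(1−f) ≈ 4.12981.
Loading dose to hit Cmax,ss on first dose: D_load = D_maint·R ≈ 1579 × 4.12981 ≈ 6520.97 mg.

6521 mg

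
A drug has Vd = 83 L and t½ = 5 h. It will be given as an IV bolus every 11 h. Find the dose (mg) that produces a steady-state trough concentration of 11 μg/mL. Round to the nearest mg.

3282 mg

τ/t½ = 11/5 ≈ 2.2, so f = (1/2)^(11/5) ≈ 0.217638.
Cmin,ss = (D/Vd)·f/(1−f), so D = Cmin,ss·Vd·(1−f)/f.
D = 11 × 83 × (1−f)/f ≈ 11 × 83 × 3.59479 ≈ 3282.04 mg.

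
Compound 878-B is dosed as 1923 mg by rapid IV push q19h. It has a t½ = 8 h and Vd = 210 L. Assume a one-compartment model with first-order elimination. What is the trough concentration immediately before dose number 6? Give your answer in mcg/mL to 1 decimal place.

f = (1/2)^(τ/t½) = (1/2)^(19/8) ≈ 0.1928.
C₀ = D/Vd = 1923/210 ≈ 9.157 mcg/mL.
Before the 6th dose, 5 doses have been given. Superposition: Cmin = C₀·(f + f² + … + f^5).
≈ 9.157 × (0.1928 + 0.0372 + 0.0072 + 0.0014 + 0.0003) ≈ 9.157 × 0.2389 ≈ 2.188 mcg/mL.

2.2 mcg/mL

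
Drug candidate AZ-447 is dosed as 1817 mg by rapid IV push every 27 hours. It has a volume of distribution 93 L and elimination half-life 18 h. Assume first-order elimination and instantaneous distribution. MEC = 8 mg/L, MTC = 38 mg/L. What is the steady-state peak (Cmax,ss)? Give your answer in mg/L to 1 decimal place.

τ/t½ = 27/18 ≈ 1.5, so fraction remaining f = (1/2)^(27/18) ≈ 0.3536.
Accumulation ratio R = 1/(1 − f) ≈ 1/0.6464 ≈ 1.5470.
Each bolus raises the concentration by D/Vd = 1817/93 ≈ 19.538 mg/L.
Steady-state peak Cmax,ss = C₀·R ≈ 19.538 × 1.5470 ≈ 30.225 mg/L.
Peak 30.2 mg/L vs MTC 38 mg/L: below toxic threshold.

30.2 mg/L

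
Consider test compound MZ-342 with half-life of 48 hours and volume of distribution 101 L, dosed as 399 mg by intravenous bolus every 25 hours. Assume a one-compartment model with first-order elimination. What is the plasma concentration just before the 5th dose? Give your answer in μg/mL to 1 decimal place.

6.9 μg/mL

f = (1/2)^(τ/t½) = (1/2)^(25/48) ≈ 0.6970.
C₀ = D/Vd = 399/101 ≈ 3.950 μg/mL.
Before the 5th dose, 4 doses have been given. Superposition: Cmin = C₀·(f + f² + … + f^4).
≈ 3.950 × (0.6970 + 0.4858 + 0.3386 + 0.2360) ≈ 3.950 × 1.7574 ≈ 6.942 μg/mL.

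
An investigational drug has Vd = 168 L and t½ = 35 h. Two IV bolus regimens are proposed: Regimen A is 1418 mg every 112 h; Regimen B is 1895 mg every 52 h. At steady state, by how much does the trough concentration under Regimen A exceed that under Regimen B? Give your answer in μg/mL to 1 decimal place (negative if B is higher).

-5.2 μg/mL

Regimen A: f = (1/2)^(112/35) ≈ 0.1088; Cmin,ss = (1418/168)·f/(1−f) ≈ 1.030 μg/mL.
Regimen B: f = (1/2)^(52/35) ≈ 0.3571; Cmin,ss = (1895/168)·f/(1−f) ≈ 6.265 μg/mL.
Difference ≈ 1.030 − 6.265 ≈ -5.235 μg/mL.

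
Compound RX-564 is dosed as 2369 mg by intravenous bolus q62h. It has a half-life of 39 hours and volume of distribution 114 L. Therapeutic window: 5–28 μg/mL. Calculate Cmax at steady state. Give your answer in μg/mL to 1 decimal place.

31.1 μg/mL

Over one 62-h interval, 62/39 ≈ 1.5897 half-lives elapse, leaving f ≈ 0.3322 of each dose.
Accumulation ratio R = 1/(1 − f) ≈ 1/0.6678 ≈ 1.4975.
Single-dose peak C₀ = D/Vd = 2369/114 ≈ 20.781 μg/mL.
Steady-state peak Cmax,ss = C₀·R ≈ 20.781 × 1.4975 ≈ 31.120 μg/mL.
Peak 31.1 μg/mL vs MTC 28 μg/mL: exceeds toxic threshold.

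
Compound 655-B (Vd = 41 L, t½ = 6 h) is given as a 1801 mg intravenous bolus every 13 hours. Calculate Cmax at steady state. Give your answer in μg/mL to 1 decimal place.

56.5 μg/mL

τ/t½ = 13/6 ≈ 2.1667, so fraction remaining f = (1/2)^(13/6) ≈ 0.2227.
Accumulation ratio R = 1/(1 − f) ≈ 1/0.7773 ≈ 1.2865.
Each bolus raises the concentration by D/Vd = 1801/41 ≈ 43.927 μg/mL.
Steady-state peak Cmax,ss = C₀·R ≈ 43.927 × 1.2865 ≈ 56.512 μg/mL.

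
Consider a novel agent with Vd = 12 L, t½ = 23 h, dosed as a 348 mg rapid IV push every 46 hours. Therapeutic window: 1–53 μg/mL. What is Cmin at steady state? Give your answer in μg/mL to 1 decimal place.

The dosing interval is 2 half-lives, so f = 2^(−2) = 0.25.
At steady state, R = 1/(1 − 0.25) = 4/3.
Single-dose peak C₀ = D/Vd = 348/12 = 29 μg/mL.
Steady-state peak Cmax,ss = C₀·R = 29 × 4/3 ≈ 38.667 μg/mL.
Steady-state trough Cmin,ss = Cmax,ss·f ≈ 38.667 × 0.25 ≈ 9.667 μg/mL.
Trough 9.7 μg/mL vs MEC 1 μg/mL: adequate.

9.7 μg/mL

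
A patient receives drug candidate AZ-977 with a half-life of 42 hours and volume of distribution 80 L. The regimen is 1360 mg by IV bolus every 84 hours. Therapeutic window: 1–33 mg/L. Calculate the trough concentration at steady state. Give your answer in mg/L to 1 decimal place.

5.7 mg/L

The dosing interval is 2 half-lives, so f = 2^(−2) = 0.25.
At steady state, R = 1/(1 − 0.25) = 4/3.
Single-dose peak C₀ = D/Vd = 1360/80 = 17 mg/L.
Steady-state peak Cmax,ss = C₀·R = 17 × 4/3 ≈ 22.667 mg/L.
Steady-state trough Cmin,ss = Cmax,ss·f ≈ 22.667 × 0.25 ≈ 5.667 mg/L.
Trough 5.7 mg/L vs MEC 1 mg/L: adequate.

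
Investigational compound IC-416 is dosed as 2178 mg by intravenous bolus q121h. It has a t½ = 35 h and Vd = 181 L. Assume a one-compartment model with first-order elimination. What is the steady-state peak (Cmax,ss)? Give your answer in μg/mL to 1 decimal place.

τ/t½ = 121/35 ≈ 3.4571, so fraction remaining f = (1/2)^(121/35) ≈ 0.0911.
Accumulation ratio R = 1/(1 − f) ≈ 1/0.9089 ≈ 1.1002.
Each bolus raises the concentration by D/Vd = 2178/181 ≈ 12.033 μg/mL.
Steady-state peak Cmax,ss = C₀·R ≈ 12.033 × 1.1002 ≈ 13.239 μg/mL.

13.2 μg/mL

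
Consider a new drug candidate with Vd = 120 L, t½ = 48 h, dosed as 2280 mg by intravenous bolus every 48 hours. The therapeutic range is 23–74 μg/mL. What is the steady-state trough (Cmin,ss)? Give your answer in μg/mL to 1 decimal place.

The dosing interval is 1 half-life, so f = 2^(−1) = 0.5.
At steady state, R = 1/(1 − 0.5) = 2/1.
Single-dose peak C₀ = D/Vd = 2280/120 = 19 μg/mL.
Steady-state peak Cmax,ss = C₀·R = 19 × 2/1 ≈ 38.000 μg/mL.
Steady-state trough Cmin,ss = Cmax,ss·f ≈ 38.000 × 0.5 ≈ 19.000 μg/mL.
Trough 19.0 μg/mL vs MEC 23 μg/mL: subtherapeutic.

19.0 μg/mL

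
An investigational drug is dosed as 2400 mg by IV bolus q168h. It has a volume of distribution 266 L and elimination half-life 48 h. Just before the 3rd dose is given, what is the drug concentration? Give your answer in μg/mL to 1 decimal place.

f = (1/2)^(τ/t½) = (1/2)^(168/48) ≈ 0.0884.
C₀ = D/Vd = 2400/266 ≈ 9.023 μg/mL.
Before the 3rd dose, 2 doses have been given. Superposition: Cmin = C₀·(f + f²).
≈ 9.023 × (0.0884 + 0.0078) ≈ 9.023 × 0.0962 ≈ 0.868 μg/mL.

0.9 μg/mL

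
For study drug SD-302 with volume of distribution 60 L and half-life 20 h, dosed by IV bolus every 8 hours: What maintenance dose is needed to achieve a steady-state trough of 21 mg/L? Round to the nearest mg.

τ/t½ = 8/20 ≈ 0.4, so f = (1/2)^(8/20) ≈ 0.757858.
Cmin,ss = (D/Vd)·f/(1−f), so D = Cmin,ss·Vd·(1−f)/f.
D = 21 × 60 × (1−f)/f ≈ 21 × 60 × 0.31951 ≈ 402.58 mg.

403 mg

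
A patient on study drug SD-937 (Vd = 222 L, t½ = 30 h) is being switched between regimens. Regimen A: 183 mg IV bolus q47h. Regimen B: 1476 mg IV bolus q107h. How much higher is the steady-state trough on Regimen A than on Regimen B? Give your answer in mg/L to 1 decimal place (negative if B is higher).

Regimen A: f = (1/2)^(47/30) ≈ 0.3376; Cmin,ss = (183/222)·f/(1−f) ≈ 0.420 mg/L.
Regimen B: f = (1/2)^(107/30) ≈ 0.0844; Cmin,ss = (1476/222)·f/(1−f) ≈ 0.613 mg/L.
Difference ≈ 0.420 − 0.613 ≈ -0.193 mg/L.

-0.2 mg/L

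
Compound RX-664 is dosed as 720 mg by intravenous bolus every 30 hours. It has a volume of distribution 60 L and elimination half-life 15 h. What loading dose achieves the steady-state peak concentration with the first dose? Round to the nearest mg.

f = (1/2)^(30/15) ≈ 0.250000; accumulation ratio R = 1/(1−f) ≈ 1.33333.
Loading dose to hit Cmax,ss on first dose: D_load = D_maint·R ≈ 720 × 1.33333 ≈ 960.00 mg.

960 mg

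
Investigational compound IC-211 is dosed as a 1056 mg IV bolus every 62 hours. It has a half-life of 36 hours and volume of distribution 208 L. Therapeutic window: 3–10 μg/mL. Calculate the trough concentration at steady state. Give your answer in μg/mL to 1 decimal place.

τ/t½ = 62/36 ≈ 1.7222, so fraction remaining f = (1/2)^(62/36) ≈ 0.3031.
Accumulation ratio R = 1/(1 − f) ≈ 1/0.6969 ≈ 1.4349.
Each bolus raises the concentration by D/Vd = 1056/208 ≈ 5.077 μg/mL.
Cmax,ss = C₀/(1 − f) ≈ 5.077/0.6969 ≈ 7.285 μg/mL.
One interval later, Cmin,ss = Cmax,ss·e^(−kτ) ≈ 7.285 × 0.3031 ≈ 2.208 μg/mL.
Trough 2.2 μg/mL vs MEC 3 μg/mL: subtherapeutic.

2.2 μg/mL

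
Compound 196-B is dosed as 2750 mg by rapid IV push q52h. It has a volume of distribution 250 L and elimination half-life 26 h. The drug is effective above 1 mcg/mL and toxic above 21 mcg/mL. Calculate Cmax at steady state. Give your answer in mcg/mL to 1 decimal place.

14.7 mcg/mL

The dosing interval is 2 half-lives, so f = 2^(−2) = 0.25.
Accumulation ratio R = 1/(1 − f) = 1/0.75 = 4/3.
Single-dose peak C₀ = D/Vd = 2750/250 = 11 mcg/mL.
Steady-state peak Cmax,ss = C₀·R = 11 × 4/3 ≈ 14.667 mcg/mL.
Peak 14.7 mcg/mL vs MTC 21 mcg/mL: below toxic threshold.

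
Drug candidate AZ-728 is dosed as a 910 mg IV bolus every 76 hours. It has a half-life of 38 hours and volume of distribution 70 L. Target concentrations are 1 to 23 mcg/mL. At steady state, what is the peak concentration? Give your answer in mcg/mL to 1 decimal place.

The dosing interval is 2 half-lives, so f = 2^(−2) = 0.25.
Accumulation ratio R = 1/(1 − f) = 1/0.75 = 4/3.
Single-dose peak C₀ = D/Vd = 910/70 = 13 mcg/mL.
Steady-state peak Cmax,ss = C₀·R = 13 × 4/3 ≈ 17.333 mcg/mL.
Peak 17.3 mcg/mL vs MTC 23 mcg/mL: below toxic threshold.

17.3 mcg/mL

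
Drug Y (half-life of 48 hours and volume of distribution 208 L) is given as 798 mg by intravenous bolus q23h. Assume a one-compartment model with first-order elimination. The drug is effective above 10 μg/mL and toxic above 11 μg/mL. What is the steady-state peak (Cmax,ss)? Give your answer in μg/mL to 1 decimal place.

13.6 μg/mL

k = ln2/t½ = ln2/48 ≈ 0.014441 h⁻¹; fraction remaining f = e^(−kτ) = e^(−0.014441×23) ≈ 0.7174.
At steady state, accumulation factor R = 1/(1 − e^(−kτ)) ≈ 3.5386.
Single-dose peak C₀ = D/Vd = 798/208 ≈ 3.837 μg/mL.
Cmax,ss = C₀/(1 − f) ≈ 3.837/0.2826 ≈ 13.577 μg/mL.
Peak 13.6 μg/mL vs MTC 11 μg/mL: exceeds toxic threshold.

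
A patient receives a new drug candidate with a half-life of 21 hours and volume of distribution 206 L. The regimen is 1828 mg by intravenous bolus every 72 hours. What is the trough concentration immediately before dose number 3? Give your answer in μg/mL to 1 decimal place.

0.9 μg/mL

f = (1/2)^(τ/t½) = (1/2)^(72/21) ≈ 0.0929.
C₀ = D/Vd = 1828/206 ≈ 8.874 μg/mL.
Before the 3rd dose, 2 doses have been given. Superposition: Cmin = C₀·(f + f²).
≈ 8.874 × (0.0929 + 0.0086) ≈ 8.874 × 0.1015 ≈ 0.901 μg/mL.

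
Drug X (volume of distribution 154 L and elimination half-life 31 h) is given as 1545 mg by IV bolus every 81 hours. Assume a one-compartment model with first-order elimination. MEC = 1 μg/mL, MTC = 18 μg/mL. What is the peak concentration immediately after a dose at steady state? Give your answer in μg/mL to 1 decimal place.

τ/t½ = 81/31 ≈ 2.6129, so fraction remaining f = (1/2)^(81/31) ≈ 0.1635.
At steady state, accumulation factor R = 1/(1 − e^(−kτ)) ≈ 1.1955.
Single-dose peak C₀ = D/Vd = 1545/154 ≈ 10.032 μg/mL.
Steady-state peak Cmax,ss = C₀·R ≈ 10.032 × 1.1955 ≈ 11.993 μg/mL.
Peak 12.0 μg/mL vs MTC 18 μg/mL: below toxic threshold.

12.0 μg/mL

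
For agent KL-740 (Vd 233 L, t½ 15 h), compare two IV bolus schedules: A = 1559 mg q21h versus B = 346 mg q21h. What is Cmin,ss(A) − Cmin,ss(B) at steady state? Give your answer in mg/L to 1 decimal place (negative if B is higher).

3.2 mg/L

Regimen A: f = (1/2)^(21/15) ≈ 0.3789; Cmin,ss = (1559/233)·f/(1−f) ≈ 4.082 mg/L.
Regimen B: f = (1/2)^(21/15) ≈ 0.3789; Cmin,ss = (346/233)·f/(1−f) ≈ 0.906 mg/L.
Difference ≈ 4.082 − 0.906 ≈ 3.176 mg/L.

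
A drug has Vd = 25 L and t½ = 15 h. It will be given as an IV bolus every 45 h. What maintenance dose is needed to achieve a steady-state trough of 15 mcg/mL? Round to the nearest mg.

τ/t½ = 45/15 ≈ 3, so f = (1/2)^(45/15) ≈ 0.125000.
Cmin,ss = (D/Vd)·f/(1−f), so D = Cmin,ss·Vd·(1−f)/f.
D = 15 × 25 × (1−f)/f ≈ 15 × 25 × 7.00000 ≈ 2625.00 mg.

2625 mg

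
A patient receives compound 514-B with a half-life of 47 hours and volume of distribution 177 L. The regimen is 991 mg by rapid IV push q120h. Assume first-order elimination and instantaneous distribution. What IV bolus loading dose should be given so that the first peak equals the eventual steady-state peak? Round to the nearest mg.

1195 mg

f = (1/2)^(120/47) ≈ 0.170378; accumulation ratio R = 1/(1−f) ≈ 1.20537.
Loading dose to hit Cmax,ss on first dose: D_load = D_maint·R ≈ 991 × 1.20537 ≈ 1194.52 mg.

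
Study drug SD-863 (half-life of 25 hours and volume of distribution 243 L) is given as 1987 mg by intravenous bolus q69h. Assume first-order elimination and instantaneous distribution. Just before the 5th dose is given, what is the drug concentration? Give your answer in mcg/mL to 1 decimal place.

f = (1/2)^(τ/t½) = (1/2)^(69/25) ≈ 0.1476.
C₀ = D/Vd = 1987/243 ≈ 8.177 mcg/mL.
Before the 5th dose, 4 doses have been given. Superposition: Cmin = C₀·(f + f² + … + f^4).
≈ 8.177 × (0.1476 + 0.0218 + 0.0032 + 0.0005) ≈ 8.177 × 0.1731 ≈ 1.415 mcg/mL.

1.4 mcg/mL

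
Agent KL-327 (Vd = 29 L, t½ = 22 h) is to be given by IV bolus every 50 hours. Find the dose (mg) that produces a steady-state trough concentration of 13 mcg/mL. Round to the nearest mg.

τ/t½ = 50/22 ≈ 2.2727, so f = (1/2)^(50/22) ≈ 0.206938.
Cmin,ss = (D/Vd)·f/(1−f), so D = Cmin,ss·Vd·(1−f)/f.
D = 13 × 29 × (1−f)/f ≈ 13 × 29 × 3.83237 ≈ 1444.80 mg.

1445 mg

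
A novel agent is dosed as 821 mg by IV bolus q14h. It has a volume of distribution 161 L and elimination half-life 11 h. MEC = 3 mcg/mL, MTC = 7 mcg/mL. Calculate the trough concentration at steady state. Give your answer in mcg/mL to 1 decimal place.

k = ln2/t½ = ln2/11 ≈ 0.063013 h⁻¹; fraction remaining f = e^(−kτ) = e^(−0.063013×14) ≈ 0.4139.
Accumulation ratio R = 1/(1 − f) ≈ 1/0.5861 ≈ 1.7062.
Each bolus raises the concentration by D/Vd = 821/161 ≈ 5.099 mcg/mL.
Steady-state peak Cmax,ss = C₀·R ≈ 5.099 × 1.7062 ≈ 8.700 mcg/mL.
Steady-state trough Cmin,ss = Cmax,ss·f ≈ 8.700 × 0.4139 ≈ 3.601 mcg/mL.
Trough 3.6 mcg/mL vs MEC 3 mcg/mL: adequate.

3.6 mcg/mL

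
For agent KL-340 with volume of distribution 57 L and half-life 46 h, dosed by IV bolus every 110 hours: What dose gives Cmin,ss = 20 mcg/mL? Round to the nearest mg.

τ/t½ = 110/46 ≈ 2.3913, so f = (1/2)^(110/46) ≈ 0.190610.
Cmin,ss = (D/Vd)·f/(1−f), so D = Cmin,ss·Vd·(1−f)/f.
D = 20 × 57 × (1−f)/f ≈ 20 × 57 × 4.24631 ≈ 4840.79 mg.

4841 mg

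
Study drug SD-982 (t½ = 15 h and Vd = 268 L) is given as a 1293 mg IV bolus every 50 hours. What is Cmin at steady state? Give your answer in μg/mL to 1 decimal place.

k = ln2/t½ = ln2/15 ≈ 0.046210 h⁻¹; fraction remaining f = e^(−kτ) = e^(−0.046210×50) ≈ 0.0992.
Each bolus raises the concentration by D/Vd = 1293/268 ≈ 4.825 μg/mL.
Steady-state trough Cmin,ss = C₀·f/(1−f) ≈ 4.825 × 0.0992/0.9008 ≈ 0.531 μg/mL.

0.5 μg/mL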